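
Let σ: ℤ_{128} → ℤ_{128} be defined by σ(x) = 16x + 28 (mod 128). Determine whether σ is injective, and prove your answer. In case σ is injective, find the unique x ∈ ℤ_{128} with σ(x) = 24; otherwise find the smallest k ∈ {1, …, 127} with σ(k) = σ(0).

8

Recall: σ is injective when σ(x_1) = σ(x_2) forces x_1 = x_2.
We have gcd(16, 128) = 16 > 1. Taking x_1 = 0 and x_2 = 8: σ(0) = 28 and σ(8) = 16·8 + 28 = 156 ≡ 28 (mod 128).
So σ(0) = σ(8) while 0 ≠ 8, so σ is not injective.
Since σ is not injective, we find the least positive k with σ(k) = σ(0): this means 16k ≡ 0 (mod 128), i.e. 128 ∣ 16k. Since gcd(16, 128) = 16, dividing through by 16 this holds exactly when 8 ∣ k.
The smallest positive such k is 8.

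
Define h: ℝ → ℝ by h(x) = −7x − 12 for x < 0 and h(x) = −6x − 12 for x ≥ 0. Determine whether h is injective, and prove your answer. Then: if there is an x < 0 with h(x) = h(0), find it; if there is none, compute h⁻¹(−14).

1/3

Both pieces are strictly decreasing (slopes −7 and −6), so each is injective on its own interval.
The left piece maps (−∞, 0) onto (−12, ∞); the right piece maps [0, ∞) onto (−∞, −12].
These images are disjoint, so no value is attained by both pieces. Therefore h is injective.
Because the two images are disjoint, no x < 0 has h(x) = h(0), so we compute h⁻¹(−14): −14 lies in (−∞, −12], so solve −6x − 12 = −14: x = (−14 + 12)/(−6) = 1/3.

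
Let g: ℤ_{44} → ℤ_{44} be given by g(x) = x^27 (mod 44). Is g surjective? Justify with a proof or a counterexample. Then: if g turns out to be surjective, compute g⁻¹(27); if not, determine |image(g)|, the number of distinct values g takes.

33

g(0) = 0^27 = 0.
g(22): Repeated squaring mod 44: 22^1 ≡ 22, 22^2 ≡ 22² = 484 ≡ 0, 22^4 ≡ 0² = 0, 22^8 ≡ 0² = 0, 22^16 ≡ 0² = 0. Since 27 = 16 + 8 + 2 + 1, 22^27 ≡ 0·0·0·22: 0·0 = 0, then 0·0 = 0, then 0·22 = 0. So 22^27 ≡ 0 (mod 44).
So g(0) = g(22) = 0 while 0 ≠ 22, thus g is not injective.
A non-injective map from the 44-element set ℤ_{44} to itself takes at most 43 distinct values, so it cannot be surjective. Hence g is not surjective.
Since g is not surjective, we determine |image(g)|. Computing x^27 mod 44 for each x (by repeated squaring, reducing mod 44 at every step), the values g(0), g(1), …, g(43) are: 0, 1, 40, 31, 16, 25, 8, 39, 24, 37, 32, 11, 12, 29, 20, 27, 36, 41, 28, 35, 4, 21, 0, 23, 40, 9, 16, 3, 8, 17, 24, 15, 32, 33, 12, 7, 20, 5, 36, 19, 28, 13, 4, 43.
The distinct values are {0, 1, 3, 4, 5, 7, 8, 9, 11, 12, 13, 15, 16, 17, 19, 20, 21, 23, 24, 25, 27, 28, 29, 31, 32, 33, 35, 36, 37, 39, 40, 41, 43}; there are 33 of them.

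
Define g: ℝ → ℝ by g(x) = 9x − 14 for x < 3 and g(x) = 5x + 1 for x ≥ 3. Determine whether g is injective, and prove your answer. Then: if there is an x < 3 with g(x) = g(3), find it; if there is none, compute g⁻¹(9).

Both pieces are strictly increasing (slopes 9 and 5), so each is injective on its own interval.
The left piece maps (−∞, 3) onto (−∞, 13); the right piece maps [3, ∞) onto [16, ∞).
These images are disjoint, so no value is attained by both pieces. Therefore g is injective.
Because the two images are disjoint, no x < 3 has g(x) = g(3), so we compute g⁻¹(9): 9 lies in (−∞, 13), so solve 9x − 14 = 9: x = (9 + 14)/9 = 23/9.

23/9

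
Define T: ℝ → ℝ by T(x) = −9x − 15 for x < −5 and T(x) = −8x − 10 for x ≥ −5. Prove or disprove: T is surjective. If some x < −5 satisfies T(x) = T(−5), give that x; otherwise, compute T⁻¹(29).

Both pieces are strictly decreasing (slopes −9 and −8), so each is injective on its own interval.
The left piece maps (−∞, −5) onto (30, ∞); the right piece maps [−5, ∞) onto (−∞, 30].
These images together cover ℝ, so T is surjective.
Because the two images are disjoint, no x < −5 has T(x) = T(−5), so we compute T⁻¹(29): 29 lies in (−∞, 30], so solve −8x − 10 = 29: x = (29 + 10)/(−8) = −39/8.

-39/8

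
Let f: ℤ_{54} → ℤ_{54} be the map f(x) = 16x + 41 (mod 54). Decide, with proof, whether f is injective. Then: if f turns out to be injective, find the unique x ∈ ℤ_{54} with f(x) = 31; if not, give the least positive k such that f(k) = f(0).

We have gcd(16, 54) = 2 > 1. Taking x_1 = 0 and x_2 = 27: f(0) = 41 and f(27) = 16·27 + 41 = 473 ≡ 41 (mod 54).
So f(0) = f(27) while 0 ≠ 27, thus f is not injective.
Since f is not injective, we find the least positive k with f(k) = f(0): this means 16k ≡ 0 (mod 54), i.e. 54 ∣ 16k. Since gcd(16, 54) = 2, dividing through by 2 this holds exactly when 27 ∣ 8k, and as gcd(8, 27) = 1, exactly when 27 ∣ k.
The smallest positive such k is 27.

27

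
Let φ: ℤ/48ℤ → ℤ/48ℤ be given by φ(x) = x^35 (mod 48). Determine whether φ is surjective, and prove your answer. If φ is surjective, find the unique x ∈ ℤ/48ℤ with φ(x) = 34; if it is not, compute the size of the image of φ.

27

φ(0) = 0^35 = 0.
φ(6): Repeated squaring mod 48: 6^1 ≡ 6, 6^2 ≡ 6² = 36, 6^4 ≡ 36² = 1296 ≡ 0, 6^8 ≡ 0² = 0, 6^16 ≡ 0² = 0, 6^32 ≡ 0² = 0. Since 35 = 32 + 2 + 1, 6^35 ≡ 0·36·6: 0·36 = 0, then 0·6 = 0. So 6^35 ≡ 0 (mod 48).
So φ(0) = φ(6) = 0 while 0 ≠ 6, hence φ is not injective.
A non-injective map from the 48-element set ℤ/48ℤ to itself takes at most 47 distinct values, so it cannot be surjective. Therefore φ is not surjective.
Since φ is not surjective, we determine |image(φ)|. Computing x^35 mod 48 for each x (by repeated squaring, reducing mod 48 at every step), the values φ(0), φ(1), …, φ(47) are: 0, 1, 32, 27, 16, 29, 0, 7, 32, 9, 16, 35, 0, 37, 32, 15, 16, 17, 0, 43, 32, 45, 16, 23, 0, 25, 32, 3, 16, 5, 0, 31, 32, 33, 16, 11, 0, 13, 32, 39, 16, 41, 0, 19, 32, 21, 16, 47.
The distinct values are {0, 1, 3, 5, 7, 9, 11, 13, 15, 16, 17, 19, 21, 23, 25, 27, 29, 31, 32, 33, 35, 37, 39, 41, 43, 45, 47}; there are 27 of them.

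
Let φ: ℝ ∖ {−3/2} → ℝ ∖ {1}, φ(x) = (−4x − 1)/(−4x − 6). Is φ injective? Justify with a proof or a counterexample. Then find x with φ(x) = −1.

Suppose φ(u) = φ(v). Cross-multiplying: (−4u − 1)(−4v − 6) = (−4v − 1)(−4u − 6).
Expanding both sides and cancelling the symmetric terms leaves 20·(u − v) = 0. Since 20 ≠ 0, u = v. Thus φ is injective.
Solving φ(x) = −1: cross-multiplying gives −4x − 1 = −1(−4x − 6), which rearranges to −8x = 7, so x = −7/8.

-7/8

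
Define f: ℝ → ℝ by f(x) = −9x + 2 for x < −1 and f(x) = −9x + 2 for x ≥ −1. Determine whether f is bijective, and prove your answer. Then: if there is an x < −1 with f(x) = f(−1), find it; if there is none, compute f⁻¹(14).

Both pieces are strictly decreasing (slopes −9 and −9), so each is injective on its own interval.
The left piece maps (−∞, −1) onto (11, ∞); the right piece maps [−1, ∞) onto (−∞, 11].
Since 11 = 11, the images partition ℝ: f is injective and surjective, hence bijective.
Because the two images are disjoint, no x < −1 has f(x) = f(−1), so we compute f⁻¹(14): 14 lies in (11, ∞), so solve −9x + 2 = 14: x = (14 − 2)/(−9) = −4/3.

-4/3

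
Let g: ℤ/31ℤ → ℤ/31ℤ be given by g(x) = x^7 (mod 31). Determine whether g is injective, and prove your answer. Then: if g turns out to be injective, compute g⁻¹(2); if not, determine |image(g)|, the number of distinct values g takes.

8

Since 31 is prime, the nonzero elements of ℤ/31ℤ form a cyclic group of order 30.
As gcd(7, 30) = 1, raising to the 7th power is a bijection on this group: if s^7 ≡ t^7 then (st^{−1})^7 = 1, and the only element of order dividing gcd(7, 30) = 1 is 1, so s = t.
With g(0) = 0 this makes g injective on all of ℤ/31ℤ, hence bijective (finite equal-size domain and codomain). In particular g is injective.
Since g is injective, we find the preimage of 2. The inverse of x ↦ x^7 on (ℤ/31ℤ)^× is x ↦ x^13, because 7·13 = 91 = 3·30 + 1 ≡ 1 (mod 30) and x^{30} = 1 for x ≠ 0 (Fermat). So g⁻¹(2) = 2^13 mod 31.
Repeated squaring mod 31: 2^1 ≡ 2, 2^2 ≡ 2² = 4, 2^4 ≡ 4² = 16, 2^8 ≡ 16² = 256 ≡ 8. Since 13 = 8 + 4 + 1, 2^13 ≡ 8·16·2: 8·16 = 128 ≡ 4, then 4·2 = 8. So 2^13 ≡ 8 (mod 31).
Hence g⁻¹(2) = 8.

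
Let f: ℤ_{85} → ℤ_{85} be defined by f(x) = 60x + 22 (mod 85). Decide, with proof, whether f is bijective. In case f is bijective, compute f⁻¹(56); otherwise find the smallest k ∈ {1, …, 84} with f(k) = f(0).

17

We have gcd(60, 85) = 5 > 1. Taking s = 0 and t = 17: f(0) = 22 and f(17) = 60·17 + 22 = 1042 ≡ 22 (mod 85).
So f(0) = f(17) while 0 ≠ 17, therefore f is not injective, hence not bijective.
Since f is not bijective, we find the least positive k with f(k) = f(0): this means 60k ≡ 0 (mod 85), i.e. 85 ∣ 60k. Since gcd(60, 85) = 5, dividing through by 5 this holds exactly when 17 ∣ 12k, and as gcd(12, 17) = 1, exactly when 17 ∣ k.
The smallest positive such k is 17.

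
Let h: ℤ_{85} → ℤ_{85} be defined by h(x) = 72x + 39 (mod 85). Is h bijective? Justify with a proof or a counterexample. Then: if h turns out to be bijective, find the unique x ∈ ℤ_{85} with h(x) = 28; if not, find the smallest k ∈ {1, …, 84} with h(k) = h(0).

If h(s) = h(t), then 72s ≡ 72t (mod 85). Because gcd(72, 85) = 1, we may cancel 72 to get s ≡ t (mod 85).
We now compute 72⁻¹ mod 85 explicitly. Euclid's algorithm: 85 = 1·72 + 13, 72 = 5·13 + 7, 13 = 1·7 + 6, 7 = 1·6 + 1; back-substituting gives 1 = 13·72 − 11·85, so 72⁻¹ ≡ 13 (mod 85).
For any y ∈ ℤ_{85}, x = 13(y − 39) mod 85 satisfies h(x) = 72·13(y − 39) + 39 ≡ y (since 72·13 ≡ 1 mod 85). So every y has a preimage.
So h is bijective.
Since h is bijective, we find h⁻¹(28): we need 72x ≡ 28 − 39 ≡ 74 (mod 85). Using 72⁻¹ = 13: x ≡ 13·74 = 962 = 11·85 + 27, so x = 27.
Check: h(27) = 72·27 + 39 = 1983 = 23·85 + 28 ≡ 28 (mod 85).

27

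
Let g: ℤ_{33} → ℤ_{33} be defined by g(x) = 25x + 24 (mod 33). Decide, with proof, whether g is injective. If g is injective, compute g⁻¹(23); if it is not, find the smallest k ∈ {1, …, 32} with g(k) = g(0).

29

Recall that injectivity means: for all u, v in the domain, g(u) = g(v) implies u = v.
If g(u) = g(v), then 25u ≡ 25v (mod 33). Because gcd(25, 33) = 1, we may cancel 25 to get u ≡ v (mod 33).
So g is injective.
We now compute 25⁻¹ mod 33 explicitly. Euclid's algorithm: 33 = 1·25 + 8, 25 = 3·8 + 1; back-substituting gives 1 = 4·25 − 3·33, so 25⁻¹ ≡ 4 (mod 33).
Since g is injective, we find g⁻¹(23): we need 25x ≡ 23 − 24 ≡ 32 (mod 33). Using 25⁻¹ = 4: x ≡ 4·32 = 128 = 3·33 + 29, so x = 29.
Check: g(29) = 25·29 + 24 = 749 = 22·33 + 23 ≡ 23 (mod 33).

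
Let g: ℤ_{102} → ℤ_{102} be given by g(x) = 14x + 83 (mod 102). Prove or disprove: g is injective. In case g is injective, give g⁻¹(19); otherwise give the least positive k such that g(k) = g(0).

We have gcd(14, 102) = 2 > 1. Taking a = 0 and b = 51: g(0) = 83 and g(51) = 14·51 + 83 = 797 ≡ 83 (mod 102).
So g(0) = g(51) while 0 ≠ 51, hence g is not injective.
Since g is not injective, we find the least positive k with g(k) = g(0): this means 14k ≡ 0 (mod 102), i.e. 102 ∣ 14k. Since gcd(14, 102) = 2, dividing through by 2 this holds exactly when 51 ∣ 7k, and as gcd(7, 51) = 1, exactly when 51 ∣ k.
The smallest positive such k is 51.

51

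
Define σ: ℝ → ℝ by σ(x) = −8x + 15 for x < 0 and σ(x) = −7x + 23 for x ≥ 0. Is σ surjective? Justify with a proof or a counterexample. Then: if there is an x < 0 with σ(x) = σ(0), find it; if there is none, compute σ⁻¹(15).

Both pieces are strictly decreasing (slopes −8 and −7), so each is injective on its own interval.
The left piece maps (−∞, 0) onto (15, ∞); the right piece maps [0, ∞) onto (−∞, 23].
The union (15, ∞) ∪ (−∞, 23] covers ℝ, so σ is surjective.
For the follow-up: the images overlap, so an x < 0 with σ(x) = σ(0) exists. σ(0) = 23; solving −8x + 15 = 23 for x < 0 gives x = (23 − 15)/(−8) = −1.

-1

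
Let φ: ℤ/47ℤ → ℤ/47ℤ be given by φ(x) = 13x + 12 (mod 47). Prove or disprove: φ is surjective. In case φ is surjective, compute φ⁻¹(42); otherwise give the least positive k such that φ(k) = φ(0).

24

Since gcd(13, 47) = 1, 13 is invertible modulo 47. Euclid's algorithm: 47 = 3·13 + 8, 13 = 1·8 + 5, 8 = 1·5 + 3, 5 = 1·3 + 2, 3 = 1·2 + 1; back-substituting gives 1 = 29·13 − 8·47, so 13⁻¹ ≡ 29 (mod 47).
For any y ∈ ℤ/47ℤ, x = 29(y − 12) mod 47 satisfies φ(x) = 13·29(y − 12) + 12 ≡ y (since 13·29 ≡ 1 mod 47). So every y has a preimage.
Therefore φ is surjective.
Since φ is surjective, we compute φ⁻¹(42): solve 13x + 12 ≡ 42 (mod 47), i.e. 13x ≡ 30 (mod 47).
Multiplying by 13⁻¹ = 29 gives x ≡ 29·30 = 870 = 18·47 + 24 ≡ 24 (mod 47).
Check: φ(24) = 13·24 + 12 = 324 = 6·47 + 42 ≡ 42 (mod 47).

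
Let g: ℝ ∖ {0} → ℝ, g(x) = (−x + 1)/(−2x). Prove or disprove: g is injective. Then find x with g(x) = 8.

Suppose g(s) = g(t). Cross-multiplying: (−s + 1)(−2t) = (−t + 1)(−2s).
Expanding both sides and cancelling the symmetric terms leaves 2·(s − t) = 0. Since 2 ≠ 0, s = t. Hence g is injective.
Solving g(x) = 8: cross-multiplying gives −x + 1 = 8(−2x), which rearranges to 15x = −1, so x = −1/15.

-1/15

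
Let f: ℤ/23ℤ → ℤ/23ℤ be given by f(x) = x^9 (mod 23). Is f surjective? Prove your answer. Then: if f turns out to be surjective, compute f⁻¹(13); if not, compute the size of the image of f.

4

Since 23 is prime, the nonzero elements of ℤ/23ℤ form a cyclic group of order 22.
As gcd(9, 22) = 1, raising to the 9th power is a bijection on this group: if s^9 ≡ t^9 then (st^{−1})^9 = 1, and the only element of order dividing gcd(9, 22) = 1 is 1, so s = t.
With f(0) = 0 this makes f injective on all of ℤ/23ℤ, hence bijective (finite equal-size domain and codomain). In particular f is surjective.
Since f is surjective, we find the preimage of 13. The inverse of x ↦ x^9 on (ℤ/23ℤ)^× is x ↦ x^5, because 9·5 = 45 = 2·22 + 1 ≡ 1 (mod 22) and x^{22} = 1 for x ≠ 0 (Fermat). So f⁻¹(13) = 13^5 mod 23.
Repeated squaring mod 23: 13^1 ≡ 13, 13^2 ≡ 13² = 169 ≡ 8, 13^4 ≡ 8² = 64 ≡ 18. Since 5 = 4 + 1, 13^5 ≡ 18·13: 18·13 = 234 ≡ 4. So 13^5 ≡ 4 (mod 23).
Hence f⁻¹(13) = 4.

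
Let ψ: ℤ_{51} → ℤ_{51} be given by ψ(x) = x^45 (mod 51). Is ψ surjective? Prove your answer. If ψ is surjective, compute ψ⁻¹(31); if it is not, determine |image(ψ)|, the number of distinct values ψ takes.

46

Computing x^45 mod 51 for each x (by repeated squaring, reducing mod 51 at every step), the values ψ(0), ψ(1), …, ψ(50) are: 0, 1, 32, 12, 4, 20, 27, 40, 26, 42, 28, 41, 48, 13, 5, 36, 16, 17, 18, 49, 29, 21, 37, 44, 6, 43, 8, 45, 7, 14, 30, 22, 2, 33, 34, 35, 15, 46, 38, 3, 10, 23, 9, 25, 11, 24, 31, 47, 39, 19, 50.
Every element of ℤ_{51} appears exactly once in this list, so ψ is a bijection, and in particular surjective.
Since ψ is surjective, we read off the preimage of 31 from the same table: ψ(46) = 31, so ψ⁻¹(31) = 46.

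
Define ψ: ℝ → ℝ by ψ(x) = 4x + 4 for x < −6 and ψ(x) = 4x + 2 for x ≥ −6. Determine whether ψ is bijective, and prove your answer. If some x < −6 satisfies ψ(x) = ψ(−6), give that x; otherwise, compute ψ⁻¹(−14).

Both pieces are strictly increasing (slopes 4 and 4), so each is injective on its own interval.
The left piece maps (−∞, −6) onto (−∞, −20); the right piece maps [−6, ∞) onto [−22, ∞).
These images overlap. In particular ψ(−6) = −22 (right piece), and solving 4x + 4 = −22 on the left piece gives x = −13/2 < −6.
So ψ(−13/2) = ψ(−6) with −13/2 ≠ −6, and ψ is not injective, hence not bijective. This x = −13/2 is the requested value below −6.

-13/2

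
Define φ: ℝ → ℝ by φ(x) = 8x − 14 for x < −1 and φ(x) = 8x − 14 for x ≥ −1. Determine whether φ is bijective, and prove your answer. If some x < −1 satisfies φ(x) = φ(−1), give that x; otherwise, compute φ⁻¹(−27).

Both pieces are strictly increasing (slopes 8 and 8), so each is injective on its own interval.
The left piece maps (−∞, −1) onto (−∞, −22); the right piece maps [−1, ∞) onto [−22, ∞).
Since −22 = −22, the images partition ℝ: φ is injective and surjective, hence bijective.
Because the two images are disjoint, no x < −1 has φ(x) = φ(−1), so we compute φ⁻¹(−27): −27 lies in (−∞, −22), so solve 8x − 14 = −27: x = (−27 + 14)/8 = −13/8.

-13/8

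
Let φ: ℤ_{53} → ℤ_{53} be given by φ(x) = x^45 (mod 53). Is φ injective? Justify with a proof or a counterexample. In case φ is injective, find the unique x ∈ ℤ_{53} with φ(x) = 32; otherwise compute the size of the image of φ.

45

Since 53 is prime, the nonzero elements of ℤ_{53} form a cyclic group of order 52.
As gcd(45, 52) = 1, raising to the 45th power is a bijection on this group: if s^45 ≡ t^45 then (st^{−1})^45 = 1, and the only element of order dividing gcd(45, 52) = 1 is 1, so s = t.
With φ(0) = 0 this makes φ injective on all of ℤ_{53}, hence bijective (finite equal-size domain and codomain). In particular φ is injective.
Since φ is injective, we find the preimage of 32. The inverse of x ↦ x^45 on (ℤ_{53})^× is x ↦ x^37, because 45·37 = 1665 = 32·52 + 1 ≡ 1 (mod 52) and x^{52} = 1 for x ≠ 0 (Fermat). So φ⁻¹(32) = 32^37 mod 53.
Repeated squaring mod 53: 32^1 ≡ 32, 32^2 ≡ 32² = 1024 ≡ 17, 32^4 ≡ 17² = 289 ≡ 24, 32^8 ≡ 24² = 576 ≡ 46, 32^16 ≡ 46² = 2116 ≡ 49, 32^32 ≡ 49² = 2401 ≡ 16. Since 37 = 32 + 4 + 1, 32^37 ≡ 16·24·32: 16·24 = 384 ≡ 13, then 13·32 = 416 ≡ 45. So 32^37 ≡ 45 (mod 53).
Hence φ⁻¹(32) = 45.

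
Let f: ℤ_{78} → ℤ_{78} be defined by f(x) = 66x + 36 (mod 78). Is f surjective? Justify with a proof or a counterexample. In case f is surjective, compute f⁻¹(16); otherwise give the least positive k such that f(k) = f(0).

Since gcd(66, 78) = 6, we have 66x ≡ 0 (mod 6) for all x, so f(x) ≡ 0 (mod 6).
But 1 ≢ 0 (mod 6), so 1 ∈ ℤ_{78} has no preimage. Therefore f is not surjective.
Since f is not surjective, we find the least positive k with f(k) = f(0): this means 66k ≡ 0 (mod 78), i.e. 78 ∣ 66k. Since gcd(66, 78) = 6, dividing through by 6 this holds exactly when 13 ∣ 11k, and as gcd(11, 13) = 1, exactly when 13 ∣ k.
The smallest positive such k is 13.

13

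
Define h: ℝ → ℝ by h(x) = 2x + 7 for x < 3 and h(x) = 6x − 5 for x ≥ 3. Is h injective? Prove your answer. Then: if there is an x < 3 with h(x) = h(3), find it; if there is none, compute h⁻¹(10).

3/2

Both pieces are strictly increasing (slopes 2 and 6), so each is injective on its own interval.
The left piece maps (−∞, 3) onto (−∞, 13); the right piece maps [3, ∞) onto [13, ∞).
These images are disjoint, so no value is attained by both pieces. So h is injective.
Because the two images are disjoint, no x < 3 has h(x) = h(3), so we compute h⁻¹(10): 10 lies in (−∞, 13), so solve 2x + 7 = 10: x = (10 − 7)/2 = 3/2.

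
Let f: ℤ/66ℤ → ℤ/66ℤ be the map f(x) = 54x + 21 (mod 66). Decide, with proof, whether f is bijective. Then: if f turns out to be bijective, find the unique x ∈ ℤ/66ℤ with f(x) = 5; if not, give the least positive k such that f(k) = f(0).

We have gcd(54, 66) = 6 > 1. Taking a = 0 and b = 11: f(0) = 21 and f(11) = 54·11 + 21 = 615 ≡ 21 (mod 66).
So f(0) = f(11) while 0 ≠ 11, therefore f is not injective, hence not bijective.
Since f is not bijective, we find the least positive k with f(k) = f(0): this means 54k ≡ 0 (mod 66), i.e. 66 ∣ 54k. Since gcd(54, 66) = 6, dividing through by 6 this holds exactly when 11 ∣ 9k, and as gcd(9, 11) = 1, exactly when 11 ∣ k.
The smallest positive such k is 11.

11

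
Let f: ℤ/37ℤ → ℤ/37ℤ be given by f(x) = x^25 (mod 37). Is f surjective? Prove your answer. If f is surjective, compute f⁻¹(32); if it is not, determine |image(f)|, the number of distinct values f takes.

Since 37 is prime, the nonzero elements of ℤ/37ℤ form a cyclic group of order 36.
As gcd(25, 36) = 1, raising to the 25th power is a bijection on this group: if x_1^25 ≡ x_2^25 then (x_1x_2^{−1})^25 = 1, and the only element of order dividing gcd(25, 36) = 1 is 1, so x_1 = x_2.
With f(0) = 0 this makes f injective on all of ℤ/37ℤ, hence bijective (finite equal-size domain and codomain). In particular f is surjective.
Since f is surjective, we find the preimage of 32. The inverse of x ↦ x^25 on (ℤ/37ℤ)^× is x ↦ x^13, because 25·13 = 325 = 9·36 + 1 ≡ 1 (mod 36) and x^{36} = 1 for x ≠ 0 (Fermat). So f⁻¹(32) = 32^13 mod 37.
Repeated squaring mod 37: 32^1 ≡ 32, 32^2 ≡ 32² = 1024 ≡ 25, 32^4 ≡ 25² = 625 ≡ 33, 32^8 ≡ 33² = 1089 ≡ 16. Since 13 = 8 + 4 + 1, 32^13 ≡ 16·33·32: 16·33 = 528 ≡ 10, then 10·32 = 320 ≡ 24. So 32^13 ≡ 24 (mod 37).
Hence f⁻¹(32) = 24.

24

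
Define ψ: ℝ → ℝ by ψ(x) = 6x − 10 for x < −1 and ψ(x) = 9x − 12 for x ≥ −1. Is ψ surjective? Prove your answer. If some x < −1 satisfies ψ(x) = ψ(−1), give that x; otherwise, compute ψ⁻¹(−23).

-11/6

Both pieces are strictly increasing (slopes 6 and 9), so each is injective on its own interval.
The left piece maps (−∞, −1) onto (−∞, −16); the right piece maps [−1, ∞) onto [−21, ∞).
The union (−∞, −16) ∪ [−21, ∞) covers ℝ, so ψ is surjective.
For the follow-up: the images overlap, so an x < −1 with ψ(x) = ψ(−1) exists. ψ(−1) = −21; solving 6x − 10 = −21 for x < −1 gives x = (−21 + 10)/6 = −11/6.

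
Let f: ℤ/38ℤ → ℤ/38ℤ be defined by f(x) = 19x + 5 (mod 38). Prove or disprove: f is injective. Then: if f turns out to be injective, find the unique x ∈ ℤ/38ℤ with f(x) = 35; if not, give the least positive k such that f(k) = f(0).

2

We have gcd(19, 38) = 19 > 1. Taking x_1 = 0 and x_2 = 2: f(0) = 5 and f(2) = 19·2 + 5 = 43 ≡ 5 (mod 38).
So f(0) = f(2) while 0 ≠ 2, thus f is not injective.
Since f is not injective, we find the least positive k with f(k) = f(0): this means 19k ≡ 0 (mod 38), i.e. 38 ∣ 19k. Since gcd(19, 38) = 19, dividing through by 19 this holds exactly when 2 ∣ k.
The smallest positive such k is 2.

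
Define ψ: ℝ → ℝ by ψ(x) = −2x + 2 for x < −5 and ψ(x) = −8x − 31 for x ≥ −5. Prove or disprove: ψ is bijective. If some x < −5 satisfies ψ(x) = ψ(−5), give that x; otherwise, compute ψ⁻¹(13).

-11/2

Both pieces are strictly decreasing (slopes −2 and −8), so each is injective on its own interval.
The left piece maps (−∞, −5) onto (12, ∞); the right piece maps [−5, ∞) onto (−∞, 9].
The images leave a gap (12 has no preimage), so ψ is not surjective, hence not bijective.
Because the two images are disjoint, no x < −5 has ψ(x) = ψ(−5), so we compute ψ⁻¹(13): 13 lies in (12, ∞), so solve −2x + 2 = 13: x = (13 − 2)/(−2) = −11/2.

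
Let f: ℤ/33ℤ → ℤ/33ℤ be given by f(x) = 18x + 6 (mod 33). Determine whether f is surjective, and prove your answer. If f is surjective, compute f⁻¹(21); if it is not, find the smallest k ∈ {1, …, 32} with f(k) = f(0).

11

By definition, surjectivity means every element of the codomain has a preimage under f.
Since gcd(18, 33) = 3, we have 18x ≡ 0 (mod 3) for all x, so f(x) ≡ 0 (mod 3).
But 1 ≢ 0 (mod 3), so 1 ∈ ℤ/33ℤ has no preimage. So f is not surjective.
Since f is not surjective, we find the least positive k with f(k) = f(0): this means 18k ≡ 0 (mod 33), i.e. 33 ∣ 18k. Since gcd(18, 33) = 3, dividing through by 3 this holds exactly when 11 ∣ 6k, and as gcd(6, 11) = 1, exactly when 11 ∣ k.
The smallest positive such k is 11.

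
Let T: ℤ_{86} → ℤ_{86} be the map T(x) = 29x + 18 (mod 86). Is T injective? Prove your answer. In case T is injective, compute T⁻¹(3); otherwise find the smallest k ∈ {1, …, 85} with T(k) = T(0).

Suppose T(u) = T(v) in ℤ_{86}. Then 29u + 18 ≡ 29v + 18 (mod 86), thus 29(u − v) ≡ 0 (mod 86).
Since gcd(29, 86) = 1, 29 is invertible modulo 86, hence u − v ≡ 0 (mod 86), i.e. u = v.
So T is injective.
We now compute 29⁻¹ mod 86 explicitly. Euclid's algorithm: 86 = 2·29 + 28, 29 = 1·28 + 1; back-substituting gives 1 = 3·29 − 1·86, so 29⁻¹ ≡ 3 (mod 86).
Since T is injective, we compute T⁻¹(3): solve 29x + 18 ≡ 3 (mod 86), i.e. 29x ≡ 71 (mod 86).
Multiplying by 29⁻¹ = 3 gives x ≡ 3·71 = 213 = 2·86 + 41 ≡ 41 (mod 86).
Check: T(41) = 29·41 + 18 = 1207 = 14·86 + 3 ≡ 3 (mod 86).

41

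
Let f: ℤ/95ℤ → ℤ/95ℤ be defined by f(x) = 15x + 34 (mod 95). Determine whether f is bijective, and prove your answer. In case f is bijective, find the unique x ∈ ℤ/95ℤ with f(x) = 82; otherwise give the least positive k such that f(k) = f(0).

Recall: f is injective when f(x_1) = f(x_2) forces x_1 = x_2.
We have gcd(15, 95) = 5 > 1. Taking x_1 = 0 and x_2 = 19: f(0) = 34 and f(19) = 15·19 + 34 = 319 ≡ 34 (mod 95).
So f(0) = f(19) while 0 ≠ 19, so f is not injective, hence not bijective.
Since f is not bijective, we find the least positive k with f(k) = f(0): this means 15k ≡ 0 (mod 95), i.e. 95 ∣ 15k. Since gcd(15, 95) = 5, dividing through by 5 this holds exactly when 19 ∣ 3k, and as gcd(3, 19) = 1, exactly when 19 ∣ k.
The smallest positive such k is 19.

19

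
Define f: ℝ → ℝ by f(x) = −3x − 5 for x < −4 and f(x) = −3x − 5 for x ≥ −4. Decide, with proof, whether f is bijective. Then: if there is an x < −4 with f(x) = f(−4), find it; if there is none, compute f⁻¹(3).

Both pieces are strictly decreasing (slopes −3 and −3), so each is injective on its own interval.
The left piece maps (−∞, −4) onto (7, ∞); the right piece maps [−4, ∞) onto (−∞, 7].
Since 7 = 7, the images partition ℝ: f is injective and surjective, hence bijective.
Because the two images are disjoint, no x < −4 has f(x) = f(−4), so we compute f⁻¹(3): 3 lies in (−∞, 7], so solve −3x − 5 = 3: x = (3 + 5)/(−3) = −8/3.

-8/3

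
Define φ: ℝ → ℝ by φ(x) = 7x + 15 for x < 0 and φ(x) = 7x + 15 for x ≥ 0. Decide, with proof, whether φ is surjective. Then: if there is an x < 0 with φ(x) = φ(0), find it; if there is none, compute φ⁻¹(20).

5/7

Both pieces are strictly increasing (slopes 7 and 7), so each is injective on its own interval.
The left piece maps (−∞, 0) onto (−∞, 15); the right piece maps [0, ∞) onto [15, ∞).
These images together cover ℝ, so φ is surjective.
Because the two images are disjoint, no x < 0 has φ(x) = φ(0), so we compute φ⁻¹(20): 20 lies in [15, ∞), so solve 7x + 15 = 20: x = (20 − 15)/7 = 5/7.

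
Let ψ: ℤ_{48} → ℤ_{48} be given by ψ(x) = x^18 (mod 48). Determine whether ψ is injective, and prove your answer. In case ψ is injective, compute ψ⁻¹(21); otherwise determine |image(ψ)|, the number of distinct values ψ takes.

6

ψ(2): Repeated squaring mod 48: 2^1 ≡ 2, 2^2 ≡ 2² = 4, 2^4 ≡ 4² = 16, 2^8 ≡ 16² = 256 ≡ 16, 2^16 ≡ 16² = 256 ≡ 16. Since 18 = 16 + 2, 2^18 ≡ 16·4: 16·4 = 64 ≡ 16. So 2^18 ≡ 16 (mod 48).
ψ(4): Repeated squaring mod 48: 4^1 ≡ 4, 4^2 ≡ 4² = 16, 4^4 ≡ 16² = 256 ≡ 16, 4^8 ≡ 16² = 256 ≡ 16, 4^16 ≡ 16² = 256 ≡ 16. Since 18 = 16 + 2, 4^18 ≡ 16·16: 16·16 = 256 ≡ 16. So 4^18 ≡ 16 (mod 48).
So ψ(2) = ψ(4) = 16 while 2 ≠ 4, therefore ψ is not injective.
Since ψ is not injective, we determine |image(ψ)|. Computing x^18 mod 48 for each x (by repeated squaring, reducing mod 48 at every step), the values ψ(0), ψ(1), …, ψ(47) are: 0, 1, 16, 9, 16, 25, 0, 1, 16, 33, 16, 25, 0, 25, 16, 33, 16, 1, 0, 25, 16, 9, 16, 1, 0, 1, 16, 9, 16, 25, 0, 1, 16, 33, 16, 25, 0, 25, 16, 33, 16, 1, 0, 25, 16, 9, 16, 1.
The distinct values are {0, 1, 9, 16, 25, 33}; there are 6 of them.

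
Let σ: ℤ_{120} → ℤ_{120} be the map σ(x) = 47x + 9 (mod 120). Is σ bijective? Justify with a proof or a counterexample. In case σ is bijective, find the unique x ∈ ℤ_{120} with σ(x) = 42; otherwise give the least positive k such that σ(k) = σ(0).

Recall: σ is injective if σ(s) = σ(t) implies s = t.
Suppose σ(s) = σ(t) in ℤ_{120}. Then 47s + 9 ≡ 47t + 9 (mod 120), hence 47(s − t) ≡ 0 (mod 120).
Since gcd(47, 120) = 1, 47 is invertible modulo 120, hence s − t ≡ 0 (mod 120), i.e. s = t.
We now compute 47⁻¹ mod 120 explicitly. Euclid's algorithm: 120 = 2·47 + 26, 47 = 1·26 + 21, 26 = 1·21 + 5, 21 = 4·5 + 1; back-substituting gives 1 = 23·47 − 9·120, so 47⁻¹ ≡ 23 (mod 120).
Then y ↦ 23(y − 9) is a two-sided inverse to σ, so every y ∈ ℤ_{120} has a preimage.
So σ is bijective.
Since σ is bijective, we find σ⁻¹(42): we need 47x ≡ 42 − 9 ≡ 33 (mod 120). Using 47⁻¹ = 23: x ≡ 23·33 = 759 = 6·120 + 39, so x = 39.
Check: σ(39) = 47·39 + 9 = 1842 = 15·120 + 42 ≡ 42 (mod 120).

39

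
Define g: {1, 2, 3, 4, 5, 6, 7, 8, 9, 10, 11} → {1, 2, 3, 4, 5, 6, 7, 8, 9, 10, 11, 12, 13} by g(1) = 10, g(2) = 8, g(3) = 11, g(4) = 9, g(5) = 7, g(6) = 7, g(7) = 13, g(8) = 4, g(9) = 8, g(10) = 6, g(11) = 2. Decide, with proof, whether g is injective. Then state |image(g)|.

g(5) = 7 = g(6) with 5 ≠ 6, so g is not injective.
The image of g is {2, 4, 6, 7, 8, 9, 10, 11, 13}, which has 9 elements.

9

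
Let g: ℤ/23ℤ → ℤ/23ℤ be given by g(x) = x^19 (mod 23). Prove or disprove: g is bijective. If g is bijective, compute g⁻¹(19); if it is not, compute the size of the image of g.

15

Since 23 is prime, the nonzero elements of ℤ/23ℤ form a cyclic group of order 22.
As gcd(19, 22) = 1, raising to the 19th power is a bijection on this group: if x_1^19 ≡ x_2^19 then (x_1x_2^{−1})^19 = 1, and the only element of order dividing gcd(19, 22) = 1 is 1, so x_1 = x_2.
With g(0) = 0 this makes g injective on all of ℤ/23ℤ, hence bijective (finite equal-size domain and codomain). In particular g is bijective.
Since g is bijective, we find the preimage of 19. The inverse of x ↦ x^19 on (ℤ/23ℤ)^× is x ↦ x^7, because 19·7 = 133 = 6·22 + 1 ≡ 1 (mod 22) and x^{22} = 1 for x ≠ 0 (Fermat). So g⁻¹(19) = 19^7 mod 23.
Repeated squaring mod 23: 19^1 ≡ 19, 19^2 ≡ 19² = 361 ≡ 16, 19^4 ≡ 16² = 256 ≡ 3. Since 7 = 4 + 2 + 1, 19^7 ≡ 3·16·19: 3·16 = 48 ≡ 2, then 2·19 = 38 ≡ 15. So 19^7 ≡ 15 (mod 23).
Hence g⁻¹(19) = 15.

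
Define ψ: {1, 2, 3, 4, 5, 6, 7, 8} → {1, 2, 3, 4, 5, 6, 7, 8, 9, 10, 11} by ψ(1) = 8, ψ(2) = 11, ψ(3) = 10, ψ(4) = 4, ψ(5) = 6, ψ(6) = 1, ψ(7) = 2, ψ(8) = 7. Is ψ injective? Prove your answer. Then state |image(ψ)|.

The values ψ(1), …, ψ(8) are 8, 11, 10, 4, 6, 1, 2, 7 — all distinct.
So ψ(x_1) = ψ(x_2) only when x_1 = x_2, and ψ is injective.
The image of ψ is {1, 2, 4, 6, 7, 8, 10, 11}, which has 8 elements.

8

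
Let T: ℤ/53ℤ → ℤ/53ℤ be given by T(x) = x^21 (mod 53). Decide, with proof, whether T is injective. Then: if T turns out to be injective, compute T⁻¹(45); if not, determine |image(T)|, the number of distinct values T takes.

39

Since 53 is prime, the nonzero elements of ℤ/53ℤ form a cyclic group of order 52.
As gcd(21, 52) = 1, raising to the 21st power is a bijection on this group: if u^21 ≡ v^21 then (uv^{−1})^21 = 1, and the only element of order dividing gcd(21, 52) = 1 is 1, so u = v.
With T(0) = 0 this makes T injective on all of ℤ/53ℤ, hence bijective (finite equal-size domain and codomain). In particular T is injective.
Since T is injective, we find the preimage of 45. The inverse of x ↦ x^21 on (ℤ/53ℤ)^× is x ↦ x^5, because 21·5 = 105 = 2·52 + 1 ≡ 1 (mod 52) and x^{52} = 1 for x ≠ 0 (Fermat). So T⁻¹(45) = 45^5 mod 53.
Repeated squaring mod 53: 45^1 ≡ 45, 45^2 ≡ 45² = 2025 ≡ 11, 45^4 ≡ 11² = 121 ≡ 15. Since 5 = 4 + 1, 45^5 ≡ 15·45: 15·45 = 675 ≡ 39. So 45^5 ≡ 39 (mod 53).
Hence T⁻¹(45) = 39.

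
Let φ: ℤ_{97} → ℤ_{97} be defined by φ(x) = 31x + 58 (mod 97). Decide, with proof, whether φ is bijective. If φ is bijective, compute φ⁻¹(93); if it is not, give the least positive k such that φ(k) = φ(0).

95

Suppose φ(u) = φ(v) in ℤ_{97}. Then 31u + 58 ≡ 31v + 58 (mod 97), hence 31(u − v) ≡ 0 (mod 97).
Since gcd(31, 97) = 1, 31 is invertible modulo 97, thus u − v ≡ 0 (mod 97), i.e. u = v.
We now compute 31⁻¹ mod 97 explicitly. Euclid's algorithm: 97 = 3·31 + 4, 31 = 7·4 + 3, 4 = 1·3 + 1; back-substituting gives 1 = 72·31 − 23·97, so 31⁻¹ ≡ 72 (mod 97).
Then y ↦ 72(y − 58) is a two-sided inverse to φ, so every y ∈ ℤ_{97} has a preimage.
Hence φ is bijective.
Since φ is bijective, we find φ⁻¹(93): we need 31x ≡ 93 − 58 ≡ 35 (mod 97). Using 31⁻¹ = 72: x ≡ 72·35 = 2520 = 25·97 + 95, so x = 95.
Check: φ(95) = 31·95 + 58 = 3003 = 30·97 + 93 ≡ 93 (mod 97).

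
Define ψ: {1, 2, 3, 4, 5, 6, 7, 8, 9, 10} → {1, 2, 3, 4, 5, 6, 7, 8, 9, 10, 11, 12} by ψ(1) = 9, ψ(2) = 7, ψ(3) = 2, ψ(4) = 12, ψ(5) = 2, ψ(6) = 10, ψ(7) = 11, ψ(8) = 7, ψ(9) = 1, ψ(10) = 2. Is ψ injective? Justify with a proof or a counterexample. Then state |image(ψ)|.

ψ(3) = 2 = ψ(5) with 3 ≠ 5, so ψ is not injective.
The image of ψ is {1, 2, 7, 9, 10, 11, 12}, which has 7 elements.

7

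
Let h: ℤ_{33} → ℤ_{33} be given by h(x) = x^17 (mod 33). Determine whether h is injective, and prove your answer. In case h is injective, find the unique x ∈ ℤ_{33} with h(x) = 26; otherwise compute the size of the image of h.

20

Computing x^17 mod 33 for each x (by repeated squaring, reducing mod 33 at every step), the values h(0), h(1), …, h(32) are: 0, 1, 29, 9, 16, 14, 30, 28, 2, 15, 10, 11, 12, 7, 20, 27, 25, 8, 6, 13, 26, 21, 22, 23, 18, 31, 5, 3, 19, 17, 24, 4, 32.
Every element of ℤ_{33} appears exactly once in this list, so h is a bijection, and in particular injective.
Since h is injective, we read off the preimage of 26 from the same table: h(20) = 26, so h⁻¹(26) = 20.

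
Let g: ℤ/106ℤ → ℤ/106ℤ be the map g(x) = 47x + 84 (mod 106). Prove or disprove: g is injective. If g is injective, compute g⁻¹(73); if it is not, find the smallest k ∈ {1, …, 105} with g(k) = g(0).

99

If g(u) = g(v), then 47u ≡ 47v (mod 106). Because gcd(47, 106) = 1, we may cancel 47 to get u ≡ v (mod 106).
Hence g is injective.
We now compute 47⁻¹ mod 106 explicitly. Euclid's algorithm: 106 = 2·47 + 12, 47 = 3·12 + 11, 12 = 1·11 + 1; back-substituting gives 1 = 97·47 − 43·106, so 47⁻¹ ≡ 97 (mod 106).
Since g is injective, we compute g⁻¹(73): solve 47x + 84 ≡ 73 (mod 106), i.e. 47x ≡ 95 (mod 106).
Multiplying by 47⁻¹ = 97 gives x ≡ 97·95 = 9215 = 86·106 + 99 ≡ 99 (mod 106).
Check: g(99) = 47·99 + 84 = 4737 = 44·106 + 73 ≡ 73 (mod 106).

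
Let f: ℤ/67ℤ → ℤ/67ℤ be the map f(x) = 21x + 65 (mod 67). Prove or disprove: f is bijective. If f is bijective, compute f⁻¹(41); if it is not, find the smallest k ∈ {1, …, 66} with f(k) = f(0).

18

If f(a) = f(b), then 21a ≡ 21b (mod 67). Because gcd(21, 67) = 1, we may cancel 21 to get a ≡ b (mod 67).
We now compute 21⁻¹ mod 67 explicitly. Euclid's algorithm: 67 = 3·21 + 4, 21 = 5·4 + 1; back-substituting gives 1 = 16·21 − 5·67, so 21⁻¹ ≡ 16 (mod 67).
For any y ∈ ℤ/67ℤ, x = 16(y − 65) mod 67 satisfies f(x) = 21·16(y − 65) + 65 ≡ y (since 21·16 ≡ 1 mod 67). So every y has a preimage.
So f is bijective.
Since f is bijective, we compute f⁻¹(41): solve 21x + 65 ≡ 41 (mod 67), i.e. 21x ≡ 43 (mod 67).
Multiplying by 21⁻¹ = 16 gives x ≡ 16·43 = 688 = 10·67 + 18 ≡ 18 (mod 67).
Check: f(18) = 21·18 + 65 = 443 = 6·67 + 41 ≡ 41 (mod 67).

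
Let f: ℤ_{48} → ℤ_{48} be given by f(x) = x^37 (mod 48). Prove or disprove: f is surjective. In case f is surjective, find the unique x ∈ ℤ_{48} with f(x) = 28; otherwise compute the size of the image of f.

f(0) = 0^37 = 0.
f(6): Repeated squaring mod 48: 6^1 ≡ 6, 6^2 ≡ 6² = 36, 6^4 ≡ 36² = 1296 ≡ 0, 6^8 ≡ 0² = 0, 6^16 ≡ 0² = 0, 6^32 ≡ 0² = 0. Since 37 = 32 + 4 + 1, 6^37 ≡ 0·0·6: 0·0 = 0, then 0·6 = 0. So 6^37 ≡ 0 (mod 48).
So f(0) = f(6) = 0 while 0 ≠ 6, therefore f is not injective.
A non-injective map from the 48-element set ℤ_{48} to itself takes at most 47 distinct values, so it cannot be surjective. Thus f is not surjective.
Since f is not surjective, we determine |image(f)|. Computing x^37 mod 48 for each x (by repeated squaring, reducing mod 48 at every step), the values f(0), f(1), …, f(47) are: 0, 1, 32, 3, 16, 5, 0, 7, 32, 9, 16, 11, 0, 13, 32, 15, 16, 17, 0, 19, 32, 21, 16, 23, 0, 25, 32, 27, 16, 29, 0, 31, 32, 33, 16, 35, 0, 37, 32, 39, 16, 41, 0, 43, 32, 45, 16, 47.
The distinct values are {0, 1, 3, 5, 7, 9, 11, 13, 15, 16, 17, 19, 21, 23, 25, 27, 29, 31, 32, 33, 35, 37, 39, 41, 43, 45, 47}; there are 27 of them.

27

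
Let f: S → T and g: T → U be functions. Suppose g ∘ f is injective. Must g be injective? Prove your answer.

No. Take S = {1}, T = {1, 2, 3, 4}, U = {1, 2, 3, 4}, f(a) = a for each a ∈ S, and g(b) = 3 if b ∈ {3, 4} else g(b) = b.
Then g ∘ f = f is injective (S ⊂ T and f is the inclusion), but g(3) = g(4) = 3 with 3 ≠ 4, so g is not injective.

not injective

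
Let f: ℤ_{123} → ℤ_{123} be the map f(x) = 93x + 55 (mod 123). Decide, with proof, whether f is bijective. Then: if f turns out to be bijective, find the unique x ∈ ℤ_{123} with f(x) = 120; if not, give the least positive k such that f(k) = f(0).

We have gcd(93, 123) = 3 > 1. Taking s = 0 and t = 41: f(0) = 55 and f(41) = 93·41 + 55 = 3868 ≡ 55 (mod 123).
So f(0) = f(41) while 0 ≠ 41, thus f is not injective, hence not bijective.
Since f is not bijective, we find the least positive k with f(k) = f(0): this means 93k ≡ 0 (mod 123), i.e. 123 ∣ 93k. Since gcd(93, 123) = 3, dividing through by 3 this holds exactly when 41 ∣ 31k, and as gcd(31, 41) = 1, exactly when 41 ∣ k.
The smallest positive such k is 41.

41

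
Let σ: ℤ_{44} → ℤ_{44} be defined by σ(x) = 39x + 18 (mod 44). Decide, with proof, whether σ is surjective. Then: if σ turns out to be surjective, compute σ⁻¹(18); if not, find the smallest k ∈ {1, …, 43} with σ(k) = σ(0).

Since gcd(39, 44) = 1, 39 is invertible modulo 44. Euclid's algorithm: 44 = 1·39 + 5, 39 = 7·5 + 4, 5 = 1·4 + 1; back-substituting gives 1 = 35·39 − 31·44, so 39⁻¹ ≡ 35 (mod 44).
For any y ∈ ℤ_{44}, x = 35(y − 18) mod 44 satisfies σ(x) = 39·35(y − 18) + 18 ≡ y (since 39·35 ≡ 1 mod 44). So every y has a preimage.
So σ is surjective.
Since σ is surjective, we find σ⁻¹(18): we need 39x ≡ 18 − 18 ≡ 0 (mod 44). Using 39⁻¹ = 35: x ≡ 35·0 = 0, so x = 0.
Check: σ(0) = 39·0 + 18 = 18 ≡ 18 (mod 44).

0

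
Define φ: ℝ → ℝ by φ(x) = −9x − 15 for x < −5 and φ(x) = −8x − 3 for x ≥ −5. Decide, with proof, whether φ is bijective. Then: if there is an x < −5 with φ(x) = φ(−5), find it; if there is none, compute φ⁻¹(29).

Both pieces are strictly decreasing (slopes −9 and −8), so each is injective on its own interval.
The left piece maps (−∞, −5) onto (30, ∞); the right piece maps [−5, ∞) onto (−∞, 37].
These images overlap. In particular φ(−5) = 37 (right piece), and solving −9x − 15 = 37 on the left piece gives x = −52/9 < −5.
So φ(−52/9) = φ(−5) with −52/9 ≠ −5, and φ is not injective, hence not bijective. This x = −52/9 is the requested value below −5.

-52/9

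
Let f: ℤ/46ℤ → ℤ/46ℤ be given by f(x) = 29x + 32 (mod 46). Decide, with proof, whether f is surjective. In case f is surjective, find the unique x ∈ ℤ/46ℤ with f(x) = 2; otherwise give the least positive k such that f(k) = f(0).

18

Since gcd(29, 46) = 1, 29 is invertible modulo 46. Euclid's algorithm: 46 = 1·29 + 17, 29 = 1·17 + 12, 17 = 1·12 + 5, 12 = 2·5 + 2, 5 = 2·2 + 1; back-substituting gives 1 = 27·29 − 17·46, so 29⁻¹ ≡ 27 (mod 46).
Then y ↦ 27(y − 32) is a two-sided inverse to f, so every y ∈ ℤ/46ℤ has a preimage.
Therefore f is surjective.
Since f is surjective, we compute f⁻¹(2): solve 29x + 32 ≡ 2 (mod 46), i.e. 29x ≡ 16 (mod 46).
Multiplying by 29⁻¹ = 27 gives x ≡ 27·16 = 432 = 9·46 + 18 ≡ 18 (mod 46).
Check: f(18) = 29·18 + 32 = 554 = 12·46 + 2 ≡ 2 (mod 46).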